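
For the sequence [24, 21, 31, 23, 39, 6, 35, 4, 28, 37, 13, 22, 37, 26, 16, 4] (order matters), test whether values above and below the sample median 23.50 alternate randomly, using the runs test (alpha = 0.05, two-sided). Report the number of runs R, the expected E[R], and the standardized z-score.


Step 1: Compute median = 23.50; label A = above, B = below.
Labels in order: ABABABABAABBAABB  (n_A = 8, n_B = 8)
Step 2: Count runs R = 12.
Step 3: Under H0 (random ordering), E[R] = 2*n_A*n_B/(n_A+n_B) + 1 = 2*8*8/16 + 1 = 9.0000.
        Var[R] = 2*n_A*n_B*(2*n_A*n_B - n_A - n_B) / ((n_A+n_B)^2 * (n_A+n_B-1)) = 14336/3840 = 3.7333.
        SD[R] = 1.9322.
Step 4: Continuity-corrected z = (R - 0.5 - E[R]) / SD[R] = (12 - 0.5 - 9.0000) / 1.9322 = 1.2939.
Step 5: Two-sided p-value via normal approximation = 2*(1 - Phi(|z|)) = 0.195709.
Step 6: alpha = 0.05. fail to reject H0.

R = 12, z = 1.2939, p = 0.195709, fail to reject H0.


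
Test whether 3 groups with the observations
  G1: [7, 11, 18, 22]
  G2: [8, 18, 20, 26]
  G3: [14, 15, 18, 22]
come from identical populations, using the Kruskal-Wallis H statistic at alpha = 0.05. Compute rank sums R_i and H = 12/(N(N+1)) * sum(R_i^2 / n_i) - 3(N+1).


Step 1: Combine all N = 12 observations and assign midranks.
sorted (value, group, rank): (7,G1,1), (8,G2,2), (11,G1,3), (14,G3,4), (15,G3,5), (18,G1,7), (18,G2,7), (18,G3,7), (20,G2,9), (22,G1,10.5), (22,G3,10.5), (26,G2,12)
Step 2: Sum ranks within each group.
R_1 = 21.5 (n_1 = 4)
R_2 = 30 (n_2 = 4)
R_3 = 26.5 (n_3 = 4)
Step 3: H = 12/(N(N+1)) * sum(R_i^2/n_i) - 3(N+1)
     = 12/(12*13) * (21.5^2/4 + 30^2/4 + 26.5^2/4) - 3*13
     = 0.076923 * 516.125 - 39
     = 0.701923.
Step 4: Ties present; correction factor C = 1 - 30/(12^3 - 12) = 0.982517. Corrected H = 0.701923 / 0.982517 = 0.714413.
Step 5: Under H0, H ~ chi^2(2); p-value = 0.699628.
Step 6: alpha = 0.05. fail to reject H0.

H = 0.7144, df = 2, p = 0.699628, fail to reject H0.


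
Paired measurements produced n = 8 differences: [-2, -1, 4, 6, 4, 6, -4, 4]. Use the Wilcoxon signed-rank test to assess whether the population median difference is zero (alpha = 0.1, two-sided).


Step 1: Drop any zero differences (none here) and take |d_i|.
|d| = [2, 1, 4, 6, 4, 6, 4, 4]
Step 2: Midrank |d_i| (ties get averaged ranks).
ranks: |2|->2, |1|->1, |4|->4.5, |6|->7.5, |4|->4.5, |6|->7.5, |4|->4.5, |4|->4.5
Step 3: Attach original signs; sum ranks with positive sign and with negative sign.
W+ = 4.5 + 7.5 + 4.5 + 7.5 + 4.5 = 28.5
W- = 2 + 1 + 4.5 = 7.5
(Check: W+ + W- = 36 should equal n(n+1)/2 = 36.)
Step 4: Test statistic W = min(W+, W-) = 7.5.
Step 5: Ties in |d|, so use the tie-corrected normal approximation.
        E[W] = n(n+1)/4 = 8*9/4 = 18.
        Tie groups: |d|=4 (t=4), |d|=6 (t=2); sum(t^3 - t) = 66.
        Var[W] = n(n+1)(2n+1)/24 - sum(t^3-t)/48 = 1224/24 - 66/48 = 49.625.
        z = (W - E[W]) / sqrt(Var[W]) = (7.5 - 18) / 7.0445 = -1.4905.
        Two-sided p = 2*Phi(z) = 0.136086.
Step 6: alpha = 0.1. fail to reject H0.

W+ = 28.5, W- = 7.5, W = min = 7.5, p = 0.136086, fail to reject H0.


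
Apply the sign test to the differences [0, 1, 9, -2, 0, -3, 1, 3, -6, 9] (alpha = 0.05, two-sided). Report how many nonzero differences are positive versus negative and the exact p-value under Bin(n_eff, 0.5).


Step 1: Discard zero differences. Original n = 10; n_eff = number of nonzero differences = 8.
Nonzero differences (with sign): +1, +9, -2, -3, +1, +3, -6, +9
Step 2: Count signs: positive = 5, negative = 3.
Step 3: Under H0: P(positive) = 0.5, so the number of positives S ~ Bin(8, 0.5).
Step 4: Two-sided exact p-value = sum of Bin(8,0.5) probabilities at or below the observed probability = 0.726562.
Step 5: alpha = 0.05. fail to reject H0.

n_eff = 8, pos = 5, neg = 3, p = 0.726562, fail to reject H0.


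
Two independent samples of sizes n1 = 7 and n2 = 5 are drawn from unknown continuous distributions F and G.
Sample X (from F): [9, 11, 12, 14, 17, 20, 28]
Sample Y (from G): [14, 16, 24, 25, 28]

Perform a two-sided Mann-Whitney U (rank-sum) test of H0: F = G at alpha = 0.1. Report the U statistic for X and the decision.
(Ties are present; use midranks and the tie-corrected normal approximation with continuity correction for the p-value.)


Step 1: Combine and sort all 12 observations; assign midranks.
sorted (value, group): (9,X), (11,X), (12,X), (14,X), (14,Y), (16,Y), (17,X), (20,X), (24,Y), (25,Y), (28,X), (28,Y)
ranks: 9->1, 11->2, 12->3, 14->4.5, 14->4.5, 16->6, 17->7, 20->8, 24->9, 25->10, 28->11.5, 28->11.5
Step 2: Rank sum for X: R1 = 1 + 2 + 3 + 4.5 + 7 + 8 + 11.5 = 37.
Step 3: U_X = R1 - n1(n1+1)/2 = 37 - 7*8/2 = 37 - 28 = 9.
       U_Y = n1*n2 - U_X = 35 - 9 = 26.
Step 4: Ties are present, so use the tie-corrected normal approximation (with continuity correction) for the p-value.
Step 5: p-value = 0.192314; compare to alpha = 0.1. fail to reject H0.

U_X = 9, p = 0.192314, fail to reject H0 at alpha = 0.1.


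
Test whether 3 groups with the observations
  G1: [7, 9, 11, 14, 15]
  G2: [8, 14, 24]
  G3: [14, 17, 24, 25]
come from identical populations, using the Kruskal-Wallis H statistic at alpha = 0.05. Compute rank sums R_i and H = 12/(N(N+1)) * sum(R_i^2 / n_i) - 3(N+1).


Step 1: Combine all N = 12 observations and assign midranks.
sorted (value, group, rank): (7,G1,1), (8,G2,2), (9,G1,3), (11,G1,4), (14,G1,6), (14,G2,6), (14,G3,6), (15,G1,8), (17,G3,9), (24,G2,10.5), (24,G3,10.5), (25,G3,12)
Step 2: Sum ranks within each group.
R_1 = 22 (n_1 = 5)
R_2 = 18.5 (n_2 = 3)
R_3 = 37.5 (n_3 = 4)
Step 3: H = 12/(N(N+1)) * sum(R_i^2/n_i) - 3(N+1)
     = 12/(12*13) * (22^2/5 + 18.5^2/3 + 37.5^2/4) - 3*13
     = 0.076923 * 562.446 - 39
     = 4.265064.
Step 4: Ties present; correction factor C = 1 - 30/(12^3 - 12) = 0.982517. Corrected H = 4.265064 / 0.982517 = 4.340955.
Step 5: Under H0, H ~ chi^2(2); p-value = 0.114123.
Step 6: alpha = 0.05. fail to reject H0.

H = 4.3410, df = 2, p = 0.114123, fail to reject H0.


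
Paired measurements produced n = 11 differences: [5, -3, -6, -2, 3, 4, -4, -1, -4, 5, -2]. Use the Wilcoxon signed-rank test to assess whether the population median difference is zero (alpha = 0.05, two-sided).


Step 1: Drop any zero differences (none here) and take |d_i|.
|d| = [5, 3, 6, 2, 3, 4, 4, 1, 4, 5, 2]
Step 2: Midrank |d_i| (ties get averaged ranks).
ranks: |5|->9.5, |3|->4.5, |6|->11, |2|->2.5, |3|->4.5, |4|->7, |4|->7, |1|->1, |4|->7, |5|->9.5, |2|->2.5
Step 3: Attach original signs; sum ranks with positive sign and with negative sign.
W+ = 9.5 + 4.5 + 7 + 9.5 = 30.5
W- = 4.5 + 11 + 2.5 + 7 + 1 + 7 + 2.5 = 35.5
(Check: W+ + W- = 66 should equal n(n+1)/2 = 66.)
Step 4: Test statistic W = min(W+, W-) = 30.5.
Step 5: Ties in |d|, so use the tie-corrected normal approximation.
        E[W] = n(n+1)/4 = 11*12/4 = 33.
        Tie groups: |d|=2 (t=2), |d|=3 (t=2), |d|=4 (t=3), |d|=5 (t=2); sum(t^3 - t) = 42.
        Var[W] = n(n+1)(2n+1)/24 - sum(t^3-t)/48 = 3036/24 - 42/48 = 125.625.
        z = (W - E[W]) / sqrt(Var[W]) = (30.5 - 33) / 11.2083 = -0.2230.
        Two-sided p = 2*Phi(z) = 0.823497.
Step 6: alpha = 0.05. fail to reject H0.

W+ = 30.5, W- = 35.5, W = min = 30.5, p = 0.823497, fail to reject H0.


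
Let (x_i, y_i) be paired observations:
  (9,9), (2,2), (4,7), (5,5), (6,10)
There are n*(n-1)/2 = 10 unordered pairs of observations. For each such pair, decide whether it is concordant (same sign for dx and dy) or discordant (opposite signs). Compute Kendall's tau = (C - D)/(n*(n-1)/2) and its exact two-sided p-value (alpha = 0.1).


Step 1: Enumerate the 10 unordered pairs (i,j) with i<j and classify each by sign(x_j-x_i) * sign(y_j-y_i).
  (1,2):dx=-7,dy=-7->C; (1,3):dx=-5,dy=-2->C; (1,4):dx=-4,dy=-4->C; (1,5):dx=-3,dy=+1->D
  (2,3):dx=+2,dy=+5->C; (2,4):dx=+3,dy=+3->C; (2,5):dx=+4,dy=+8->C; (3,4):dx=+1,dy=-2->D
  (3,5):dx=+2,dy=+3->C; (4,5):dx=+1,dy=+5->C
Step 2: C = 8, D = 2, total pairs = 10.
Step 3: tau = (C - D)/(n(n-1)/2) = (8 - 2)/10 = 0.600000.
Step 4: Exact two-sided p-value (enumerate n! = 120 permutations of y under H0): p = 0.233333.
Step 5: alpha = 0.1. fail to reject H0.

tau_b = 0.6000 (C=8, D=2), p = 0.233333, fail to reject H0.


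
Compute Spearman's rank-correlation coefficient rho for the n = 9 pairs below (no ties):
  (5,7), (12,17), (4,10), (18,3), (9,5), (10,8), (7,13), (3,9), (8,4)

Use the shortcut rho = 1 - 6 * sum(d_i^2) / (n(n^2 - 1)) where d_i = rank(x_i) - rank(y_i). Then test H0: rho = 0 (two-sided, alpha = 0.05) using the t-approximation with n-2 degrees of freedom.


Step 1: Rank x and y separately (midranks; no ties here).
rank(x): 5->3, 12->8, 4->2, 18->9, 9->6, 10->7, 7->4, 3->1, 8->5
rank(y): 7->4, 17->9, 10->7, 3->1, 5->3, 8->5, 13->8, 9->6, 4->2
Step 2: d_i = R_x(i) - R_y(i); compute d_i^2.
  (3-4)^2=1, (8-9)^2=1, (2-7)^2=25, (9-1)^2=64, (6-3)^2=9, (7-5)^2=4, (4-8)^2=16, (1-6)^2=25, (5-2)^2=9
sum(d^2) = 154.
Step 3: rho = 1 - 6*154 / (9*(9^2 - 1)) = 1 - 924/720 = -0.283333.
Step 4: Under H0, t = rho * sqrt((n-2)/(1-rho^2)) = -0.7817 ~ t(7).
Step 5: Two-sided p-value from the t-distribution with 7 df = 0.460030.
Step 6: alpha = 0.05. fail to reject H0.

rho = -0.2833, p = 0.460030, fail to reject H0 at alpha = 0.05.


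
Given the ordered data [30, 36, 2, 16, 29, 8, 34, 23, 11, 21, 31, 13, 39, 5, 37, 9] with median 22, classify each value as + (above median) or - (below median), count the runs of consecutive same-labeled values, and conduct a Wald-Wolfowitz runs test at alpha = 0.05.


Step 1: Compute median = 22; label A = above, B = below.
Labels in order: AABBABAABBABABAB  (n_A = 8, n_B = 8)
Step 2: Count runs R = 12.
Step 3: Under H0 (random ordering), E[R] = 2*n_A*n_B/(n_A+n_B) + 1 = 2*8*8/16 + 1 = 9.0000.
        Var[R] = 2*n_A*n_B*(2*n_A*n_B - n_A - n_B) / ((n_A+n_B)^2 * (n_A+n_B-1)) = 14336/3840 = 3.7333.
        SD[R] = 1.9322.
Step 4: Continuity-corrected z = (R - 0.5 - E[R]) / SD[R] = (12 - 0.5 - 9.0000) / 1.9322 = 1.2939.
Step 5: Two-sided p-value via normal approximation = 2*(1 - Phi(|z|)) = 0.195709.
Step 6: alpha = 0.05. fail to reject H0.

R = 12, z = 1.2939, p = 0.195709, fail to reject H0.


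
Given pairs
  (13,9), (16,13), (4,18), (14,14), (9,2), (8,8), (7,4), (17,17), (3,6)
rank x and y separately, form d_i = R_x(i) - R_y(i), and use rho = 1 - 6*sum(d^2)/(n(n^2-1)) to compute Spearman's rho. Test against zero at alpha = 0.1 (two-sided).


Step 1: Rank x and y separately (midranks; no ties here).
rank(x): 13->6, 16->8, 4->2, 14->7, 9->5, 8->4, 7->3, 17->9, 3->1
rank(y): 9->5, 13->6, 18->9, 14->7, 2->1, 8->4, 4->2, 17->8, 6->3
Step 2: d_i = R_x(i) - R_y(i); compute d_i^2.
  (6-5)^2=1, (8-6)^2=4, (2-9)^2=49, (7-7)^2=0, (5-1)^2=16, (4-4)^2=0, (3-2)^2=1, (9-8)^2=1, (1-3)^2=4
sum(d^2) = 76.
Step 3: rho = 1 - 6*76 / (9*(9^2 - 1)) = 1 - 456/720 = 0.366667.
Step 4: Under H0, t = rho * sqrt((n-2)/(1-rho^2)) = 1.0427 ~ t(7).
Step 5: Two-sided p-value from the t-distribution with 7 df = 0.331740.
Step 6: alpha = 0.1. fail to reject H0.

rho = 0.3667, p = 0.331740, fail to reject H0 at alpha = 0.1.


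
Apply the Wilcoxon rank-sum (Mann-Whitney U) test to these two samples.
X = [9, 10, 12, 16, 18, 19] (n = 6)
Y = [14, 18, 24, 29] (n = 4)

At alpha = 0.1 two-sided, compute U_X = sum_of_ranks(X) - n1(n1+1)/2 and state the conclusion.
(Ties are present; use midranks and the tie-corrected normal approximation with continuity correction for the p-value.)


Step 1: Combine and sort all 10 observations; assign midranks.
sorted (value, group): (9,X), (10,X), (12,X), (14,Y), (16,X), (18,X), (18,Y), (19,X), (24,Y), (29,Y)
ranks: 9->1, 10->2, 12->3, 14->4, 16->5, 18->6.5, 18->6.5, 19->8, 24->9, 29->10
Step 2: Rank sum for X: R1 = 1 + 2 + 3 + 5 + 6.5 + 8 = 25.5.
Step 3: U_X = R1 - n1(n1+1)/2 = 25.5 - 6*7/2 = 25.5 - 21 = 4.5.
       U_Y = n1*n2 - U_X = 24 - 4.5 = 19.5.
Step 4: Ties are present, so use the tie-corrected normal approximation (with continuity correction) for the p-value.
Step 5: p-value = 0.134407; compare to alpha = 0.1. fail to reject H0.

U_X = 4.5, p = 0.134407, fail to reject H0 at alpha = 0.1.


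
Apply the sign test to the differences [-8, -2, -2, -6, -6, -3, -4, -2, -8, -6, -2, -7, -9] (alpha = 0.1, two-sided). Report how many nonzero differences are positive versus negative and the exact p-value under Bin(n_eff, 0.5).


Step 1: Discard zero differences. Original n = 13; n_eff = number of nonzero differences = 13.
Nonzero differences (with sign): -8, -2, -2, -6, -6, -3, -4, -2, -8, -6, -2, -7, -9
Step 2: Count signs: positive = 0, negative = 13.
Step 3: Under H0: P(positive) = 0.5, so the number of positives S ~ Bin(13, 0.5).
Step 4: Two-sided exact p-value = sum of Bin(13,0.5) probabilities at or below the observed probability = 0.000244.
Step 5: alpha = 0.1. reject H0.

n_eff = 13, pos = 0, neg = 13, p = 0.000244, reject H0.


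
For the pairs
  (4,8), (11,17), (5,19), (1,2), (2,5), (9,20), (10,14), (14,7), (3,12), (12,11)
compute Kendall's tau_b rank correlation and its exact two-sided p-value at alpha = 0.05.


Step 1: Enumerate the 45 unordered pairs (i,j) with i<j and classify each by sign(x_j-x_i) * sign(y_j-y_i).
  (1,2):dx=+7,dy=+9->C; (1,3):dx=+1,dy=+11->C; (1,4):dx=-3,dy=-6->C; (1,5):dx=-2,dy=-3->C
  (1,6):dx=+5,dy=+12->C; (1,7):dx=+6,dy=+6->C; (1,8):dx=+10,dy=-1->D; (1,9):dx=-1,dy=+4->D
  (1,10):dx=+8,dy=+3->C; (2,3):dx=-6,dy=+2->D; (2,4):dx=-10,dy=-15->C; (2,5):dx=-9,dy=-12->C
  (2,6):dx=-2,dy=+3->D; (2,7):dx=-1,dy=-3->C; (2,8):dx=+3,dy=-10->D; (2,9):dx=-8,dy=-5->C
  (2,10):dx=+1,dy=-6->D; (3,4):dx=-4,dy=-17->C; (3,5):dx=-3,dy=-14->C; (3,6):dx=+4,dy=+1->C
  (3,7):dx=+5,dy=-5->D; (3,8):dx=+9,dy=-12->D; (3,9):dx=-2,dy=-7->C; (3,10):dx=+7,dy=-8->D
  (4,5):dx=+1,dy=+3->C; (4,6):dx=+8,dy=+18->C; (4,7):dx=+9,dy=+12->C; (4,8):dx=+13,dy=+5->C
  (4,9):dx=+2,dy=+10->C; (4,10):dx=+11,dy=+9->C; (5,6):dx=+7,dy=+15->C; (5,7):dx=+8,dy=+9->C
  (5,8):dx=+12,dy=+2->C; (5,9):dx=+1,dy=+7->C; (5,10):dx=+10,dy=+6->C; (6,7):dx=+1,dy=-6->D
  (6,8):dx=+5,dy=-13->D; (6,9):dx=-6,dy=-8->C; (6,10):dx=+3,dy=-9->D; (7,8):dx=+4,dy=-7->D
  (7,9):dx=-7,dy=-2->C; (7,10):dx=+2,dy=-3->D; (8,9):dx=-11,dy=+5->D; (8,10):dx=-2,dy=+4->D
  (9,10):dx=+9,dy=-1->D
Step 2: C = 28, D = 17, total pairs = 45.
Step 3: tau = (C - D)/(n(n-1)/2) = (28 - 17)/45 = 0.244444.
Step 4: Exact two-sided p-value (enumerate n! = 3628800 permutations of y under H0): p = 0.380720.
Step 5: alpha = 0.05. fail to reject H0.

tau_b = 0.2444 (C=28, D=17), p = 0.380720, fail to reject H0.


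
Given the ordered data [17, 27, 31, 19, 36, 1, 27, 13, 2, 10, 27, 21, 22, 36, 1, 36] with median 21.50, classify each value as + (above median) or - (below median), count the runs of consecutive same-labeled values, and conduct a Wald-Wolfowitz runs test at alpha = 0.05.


Step 1: Compute median = 21.50; label A = above, B = below.
Labels in order: BAABABABBBABAABA  (n_A = 8, n_B = 8)
Step 2: Count runs R = 12.
Step 3: Under H0 (random ordering), E[R] = 2*n_A*n_B/(n_A+n_B) + 1 = 2*8*8/16 + 1 = 9.0000.
        Var[R] = 2*n_A*n_B*(2*n_A*n_B - n_A - n_B) / ((n_A+n_B)^2 * (n_A+n_B-1)) = 14336/3840 = 3.7333.
        SD[R] = 1.9322.
Step 4: Continuity-corrected z = (R - 0.5 - E[R]) / SD[R] = (12 - 0.5 - 9.0000) / 1.9322 = 1.2939.
Step 5: Two-sided p-value via normal approximation = 2*(1 - Phi(|z|)) = 0.195709.
Step 6: alpha = 0.05. fail to reject H0.

R = 12, z = 1.2939, p = 0.195709, fail to reject H0.


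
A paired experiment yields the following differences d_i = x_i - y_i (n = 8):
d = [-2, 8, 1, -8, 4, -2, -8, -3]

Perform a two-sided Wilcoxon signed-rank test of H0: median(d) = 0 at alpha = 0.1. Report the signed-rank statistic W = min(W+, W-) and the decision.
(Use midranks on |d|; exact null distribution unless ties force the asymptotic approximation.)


Step 1: Drop any zero differences (none here) and take |d_i|.
|d| = [2, 8, 1, 8, 4, 2, 8, 3]
Step 2: Midrank |d_i| (ties get averaged ranks).
ranks: |2|->2.5, |8|->7, |1|->1, |8|->7, |4|->5, |2|->2.5, |8|->7, |3|->4
Step 3: Attach original signs; sum ranks with positive sign and with negative sign.
W+ = 7 + 1 + 5 = 13
W- = 2.5 + 7 + 2.5 + 7 + 4 = 23
(Check: W+ + W- = 36 should equal n(n+1)/2 = 36.)
Step 4: Test statistic W = min(W+, W-) = 13.
Step 5: Ties in |d|, so use the tie-corrected normal approximation.
        E[W] = n(n+1)/4 = 8*9/4 = 18.
        Tie groups: |d|=2 (t=2), |d|=8 (t=3); sum(t^3 - t) = 30.
        Var[W] = n(n+1)(2n+1)/24 - sum(t^3-t)/48 = 1224/24 - 30/48 = 50.375.
        z = (W - E[W]) / sqrt(Var[W]) = (13 - 18) / 7.0975 = -0.7045.
        Two-sided p = 2*Phi(z) = 0.481140.
Step 6: alpha = 0.1. fail to reject H0.

W+ = 13, W- = 23, W = min = 13, p = 0.481140, fail to reject H0.


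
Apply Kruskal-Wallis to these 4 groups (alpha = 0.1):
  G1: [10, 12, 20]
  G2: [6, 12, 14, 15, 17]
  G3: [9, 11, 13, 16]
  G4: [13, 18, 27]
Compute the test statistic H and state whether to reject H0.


Step 1: Combine all N = 15 observations and assign midranks.
sorted (value, group, rank): (6,G2,1), (9,G3,2), (10,G1,3), (11,G3,4), (12,G1,5.5), (12,G2,5.5), (13,G3,7.5), (13,G4,7.5), (14,G2,9), (15,G2,10), (16,G3,11), (17,G2,12), (18,G4,13), (20,G1,14), (27,G4,15)
Step 2: Sum ranks within each group.
R_1 = 22.5 (n_1 = 3)
R_2 = 37.5 (n_2 = 5)
R_3 = 24.5 (n_3 = 4)
R_4 = 35.5 (n_4 = 3)
Step 3: H = 12/(N(N+1)) * sum(R_i^2/n_i) - 3(N+1)
     = 12/(15*16) * (22.5^2/3 + 37.5^2/5 + 24.5^2/4 + 35.5^2/3) - 3*16
     = 0.050000 * 1020.15 - 48
     = 3.007292.
Step 4: Ties present; correction factor C = 1 - 12/(15^3 - 15) = 0.996429. Corrected H = 3.007292 / 0.996429 = 3.018070.
Step 5: Under H0, H ~ chi^2(3); p-value = 0.388847.
Step 6: alpha = 0.1. fail to reject H0.

H = 3.0181, df = 3, p = 0.388847, fail to reject H0.


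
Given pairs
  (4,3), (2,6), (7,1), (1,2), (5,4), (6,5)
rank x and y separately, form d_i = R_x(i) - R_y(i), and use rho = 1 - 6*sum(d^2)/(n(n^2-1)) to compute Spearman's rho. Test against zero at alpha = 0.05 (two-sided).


Step 1: Rank x and y separately (midranks; no ties here).
rank(x): 4->3, 2->2, 7->6, 1->1, 5->4, 6->5
rank(y): 3->3, 6->6, 1->1, 2->2, 4->4, 5->5
Step 2: d_i = R_x(i) - R_y(i); compute d_i^2.
  (3-3)^2=0, (2-6)^2=16, (6-1)^2=25, (1-2)^2=1, (4-4)^2=0, (5-5)^2=0
sum(d^2) = 42.
Step 3: rho = 1 - 6*42 / (6*(6^2 - 1)) = 1 - 252/210 = -0.200000.
Step 4: Under H0, t = rho * sqrt((n-2)/(1-rho^2)) = -0.4082 ~ t(4).
Step 5: Two-sided p-value from the t-distribution with 4 df = 0.704000.
Step 6: alpha = 0.05. fail to reject H0.

rho = -0.2000, p = 0.704000, fail to reject H0 at alpha = 0.05.


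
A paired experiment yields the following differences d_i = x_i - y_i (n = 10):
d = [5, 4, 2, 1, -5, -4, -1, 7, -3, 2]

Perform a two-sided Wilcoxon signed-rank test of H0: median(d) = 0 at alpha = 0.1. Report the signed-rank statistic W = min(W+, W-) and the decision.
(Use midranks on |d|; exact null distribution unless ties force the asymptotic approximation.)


Step 1: Drop any zero differences (none here) and take |d_i|.
|d| = [5, 4, 2, 1, 5, 4, 1, 7, 3, 2]
Step 2: Midrank |d_i| (ties get averaged ranks).
ranks: |5|->8.5, |4|->6.5, |2|->3.5, |1|->1.5, |5|->8.5, |4|->6.5, |1|->1.5, |7|->10, |3|->5, |2|->3.5
Step 3: Attach original signs; sum ranks with positive sign and with negative sign.
W+ = 8.5 + 6.5 + 3.5 + 1.5 + 10 + 3.5 = 33.5
W- = 8.5 + 6.5 + 1.5 + 5 = 21.5
(Check: W+ + W- = 55 should equal n(n+1)/2 = 55.)
Step 4: Test statistic W = min(W+, W-) = 21.5.
Step 5: Ties in |d|, so use the tie-corrected normal approximation.
        E[W] = n(n+1)/4 = 10*11/4 = 27.5.
        Tie groups: |d|=1 (t=2), |d|=2 (t=2), |d|=4 (t=2), |d|=5 (t=2); sum(t^3 - t) = 24.
        Var[W] = n(n+1)(2n+1)/24 - sum(t^3-t)/48 = 2310/24 - 24/48 = 95.75.
        z = (W - E[W]) / sqrt(Var[W]) = (21.5 - 27.5) / 9.7852 = -0.6132.
        Two-sided p = 2*Phi(z) = 0.539763.
Step 6: alpha = 0.1. fail to reject H0.

W+ = 33.5, W- = 21.5, W = min = 21.5, p = 0.539763, fail to reject H0.


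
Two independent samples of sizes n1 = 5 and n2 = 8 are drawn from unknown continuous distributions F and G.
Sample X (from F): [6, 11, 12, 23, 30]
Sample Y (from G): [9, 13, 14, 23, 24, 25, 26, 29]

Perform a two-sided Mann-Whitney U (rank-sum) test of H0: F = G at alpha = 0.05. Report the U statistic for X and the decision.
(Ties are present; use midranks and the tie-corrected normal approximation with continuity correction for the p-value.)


Step 1: Combine and sort all 13 observations; assign midranks.
sorted (value, group): (6,X), (9,Y), (11,X), (12,X), (13,Y), (14,Y), (23,X), (23,Y), (24,Y), (25,Y), (26,Y), (29,Y), (30,X)
ranks: 6->1, 9->2, 11->3, 12->4, 13->5, 14->6, 23->7.5, 23->7.5, 24->9, 25->10, 26->11, 29->12, 30->13
Step 2: Rank sum for X: R1 = 1 + 3 + 4 + 7.5 + 13 = 28.5.
Step 3: U_X = R1 - n1(n1+1)/2 = 28.5 - 5*6/2 = 28.5 - 15 = 13.5.
       U_Y = n1*n2 - U_X = 40 - 13.5 = 26.5.
Step 4: Ties are present, so use the tie-corrected normal approximation (with continuity correction) for the p-value.
Step 5: p-value = 0.379120; compare to alpha = 0.05. fail to reject H0.

U_X = 13.5, p = 0.379120, fail to reject H0 at alpha = 0.05.


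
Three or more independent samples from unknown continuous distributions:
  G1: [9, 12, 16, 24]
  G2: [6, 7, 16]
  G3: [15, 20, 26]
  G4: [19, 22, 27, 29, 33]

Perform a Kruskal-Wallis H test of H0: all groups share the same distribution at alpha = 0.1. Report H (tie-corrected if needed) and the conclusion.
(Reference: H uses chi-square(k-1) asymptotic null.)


Step 1: Combine all N = 15 observations and assign midranks.
sorted (value, group, rank): (6,G2,1), (7,G2,2), (9,G1,3), (12,G1,4), (15,G3,5), (16,G1,6.5), (16,G2,6.5), (19,G4,8), (20,G3,9), (22,G4,10), (24,G1,11), (26,G3,12), (27,G4,13), (29,G4,14), (33,G4,15)
Step 2: Sum ranks within each group.
R_1 = 24.5 (n_1 = 4)
R_2 = 9.5 (n_2 = 3)
R_3 = 26 (n_3 = 3)
R_4 = 60 (n_4 = 5)
Step 3: H = 12/(N(N+1)) * sum(R_i^2/n_i) - 3(N+1)
     = 12/(15*16) * (24.5^2/4 + 9.5^2/3 + 26^2/3 + 60^2/5) - 3*16
     = 0.050000 * 1125.48 - 48
     = 8.273958.
Step 4: Ties present; correction factor C = 1 - 6/(15^3 - 15) = 0.998214. Corrected H = 8.273958 / 0.998214 = 8.288760.
Step 5: Under H0, H ~ chi^2(3); p-value = 0.040406.
Step 6: alpha = 0.1. reject H0.

H = 8.2888, df = 3, p = 0.040406, reject H0.


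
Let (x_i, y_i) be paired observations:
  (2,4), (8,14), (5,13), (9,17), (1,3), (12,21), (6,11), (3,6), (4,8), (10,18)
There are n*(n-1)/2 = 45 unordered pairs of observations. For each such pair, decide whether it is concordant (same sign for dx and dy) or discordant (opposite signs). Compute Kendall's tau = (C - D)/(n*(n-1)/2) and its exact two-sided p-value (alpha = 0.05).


Step 1: Enumerate the 45 unordered pairs (i,j) with i<j and classify each by sign(x_j-x_i) * sign(y_j-y_i).
  (1,2):dx=+6,dy=+10->C; (1,3):dx=+3,dy=+9->C; (1,4):dx=+7,dy=+13->C; (1,5):dx=-1,dy=-1->C
  (1,6):dx=+10,dy=+17->C; (1,7):dx=+4,dy=+7->C; (1,8):dx=+1,dy=+2->C; (1,9):dx=+2,dy=+4->C
  (1,10):dx=+8,dy=+14->C; (2,3):dx=-3,dy=-1->C; (2,4):dx=+1,dy=+3->C; (2,5):dx=-7,dy=-11->C
  (2,6):dx=+4,dy=+7->C; (2,7):dx=-2,dy=-3->C; (2,8):dx=-5,dy=-8->C; (2,9):dx=-4,dy=-6->C
  (2,10):dx=+2,dy=+4->C; (3,4):dx=+4,dy=+4->C; (3,5):dx=-4,dy=-10->C; (3,6):dx=+7,dy=+8->C
  (3,7):dx=+1,dy=-2->D; (3,8):dx=-2,dy=-7->C; (3,9):dx=-1,dy=-5->C; (3,10):dx=+5,dy=+5->C
  (4,5):dx=-8,dy=-14->C; (4,6):dx=+3,dy=+4->C; (4,7):dx=-3,dy=-6->C; (4,8):dx=-6,dy=-11->C
  (4,9):dx=-5,dy=-9->C; (4,10):dx=+1,dy=+1->C; (5,6):dx=+11,dy=+18->C; (5,7):dx=+5,dy=+8->C
  (5,8):dx=+2,dy=+3->C; (5,9):dx=+3,dy=+5->C; (5,10):dx=+9,dy=+15->C; (6,7):dx=-6,dy=-10->C
  (6,8):dx=-9,dy=-15->C; (6,9):dx=-8,dy=-13->C; (6,10):dx=-2,dy=-3->C; (7,8):dx=-3,dy=-5->C
  (7,9):dx=-2,dy=-3->C; (7,10):dx=+4,dy=+7->C; (8,9):dx=+1,dy=+2->C; (8,10):dx=+7,dy=+12->C
  (9,10):dx=+6,dy=+10->C
Step 2: C = 44, D = 1, total pairs = 45.
Step 3: tau = (C - D)/(n(n-1)/2) = (44 - 1)/45 = 0.955556.
Step 4: Exact two-sided p-value (enumerate n! = 3628800 permutations of y under H0): p = 0.000006.
Step 5: alpha = 0.05. reject H0.

tau_b = 0.9556 (C=44, D=1), p = 0.000006, reject H0.


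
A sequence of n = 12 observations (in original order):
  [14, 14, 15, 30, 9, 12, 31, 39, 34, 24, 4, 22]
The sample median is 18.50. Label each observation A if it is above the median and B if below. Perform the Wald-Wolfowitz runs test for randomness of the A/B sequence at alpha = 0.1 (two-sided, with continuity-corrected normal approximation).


Step 1: Compute median = 18.50; label A = above, B = below.
Labels in order: BBBABBAAAABA  (n_A = 6, n_B = 6)
Step 2: Count runs R = 6.
Step 3: Under H0 (random ordering), E[R] = 2*n_A*n_B/(n_A+n_B) + 1 = 2*6*6/12 + 1 = 7.0000.
        Var[R] = 2*n_A*n_B*(2*n_A*n_B - n_A - n_B) / ((n_A+n_B)^2 * (n_A+n_B-1)) = 4320/1584 = 2.7273.
        SD[R] = 1.6514.
Step 4: Continuity-corrected z = (R + 0.5 - E[R]) / SD[R] = (6 + 0.5 - 7.0000) / 1.6514 = -0.3028.
Step 5: Two-sided p-value via normal approximation = 2*(1 - Phi(|z|)) = 0.762069.
Step 6: alpha = 0.1. fail to reject H0.

R = 6, z = -0.3028, p = 0.762069, fail to reject H0.


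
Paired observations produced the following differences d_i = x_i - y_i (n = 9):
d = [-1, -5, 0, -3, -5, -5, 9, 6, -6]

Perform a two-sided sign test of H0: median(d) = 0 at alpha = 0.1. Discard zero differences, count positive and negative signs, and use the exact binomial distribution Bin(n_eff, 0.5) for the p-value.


Step 1: Discard zero differences. Original n = 9; n_eff = number of nonzero differences = 8.
Nonzero differences (with sign): -1, -5, -3, -5, -5, +9, +6, -6
Step 2: Count signs: positive = 2, negative = 6.
Step 3: Under H0: P(positive) = 0.5, so the number of positives S ~ Bin(8, 0.5).
Step 4: Two-sided exact p-value = sum of Bin(8,0.5) probabilities at or below the observed probability = 0.289062.
Step 5: alpha = 0.1. fail to reject H0.

n_eff = 8, pos = 2, neg = 6, p = 0.289062, fail to reject H0.


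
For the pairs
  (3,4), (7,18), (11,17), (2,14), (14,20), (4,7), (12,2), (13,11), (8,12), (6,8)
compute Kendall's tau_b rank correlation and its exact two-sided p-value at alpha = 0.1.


Step 1: Enumerate the 45 unordered pairs (i,j) with i<j and classify each by sign(x_j-x_i) * sign(y_j-y_i).
  (1,2):dx=+4,dy=+14->C; (1,3):dx=+8,dy=+13->C; (1,4):dx=-1,dy=+10->D; (1,5):dx=+11,dy=+16->C
  (1,6):dx=+1,dy=+3->C; (1,7):dx=+9,dy=-2->D; (1,8):dx=+10,dy=+7->C; (1,9):dx=+5,dy=+8->C
  (1,10):dx=+3,dy=+4->C; (2,3):dx=+4,dy=-1->D; (2,4):dx=-5,dy=-4->C; (2,5):dx=+7,dy=+2->C
  (2,6):dx=-3,dy=-11->C; (2,7):dx=+5,dy=-16->D; (2,8):dx=+6,dy=-7->D; (2,9):dx=+1,dy=-6->D
  (2,10):dx=-1,dy=-10->C; (3,4):dx=-9,dy=-3->C; (3,5):dx=+3,dy=+3->C; (3,6):dx=-7,dy=-10->C
  (3,7):dx=+1,dy=-15->D; (3,8):dx=+2,dy=-6->D; (3,9):dx=-3,dy=-5->C; (3,10):dx=-5,dy=-9->C
  (4,5):dx=+12,dy=+6->C; (4,6):dx=+2,dy=-7->D; (4,7):dx=+10,dy=-12->D; (4,8):dx=+11,dy=-3->D
  (4,9):dx=+6,dy=-2->D; (4,10):dx=+4,dy=-6->D; (5,6):dx=-10,dy=-13->C; (5,7):dx=-2,dy=-18->C
  (5,8):dx=-1,dy=-9->C; (5,9):dx=-6,dy=-8->C; (5,10):dx=-8,dy=-12->C; (6,7):dx=+8,dy=-5->D
  (6,8):dx=+9,dy=+4->C; (6,9):dx=+4,dy=+5->C; (6,10):dx=+2,dy=+1->C; (7,8):dx=+1,dy=+9->C
  (7,9):dx=-4,dy=+10->D; (7,10):dx=-6,dy=+6->D; (8,9):dx=-5,dy=+1->D; (8,10):dx=-7,dy=-3->C
  (9,10):dx=-2,dy=-4->C
Step 2: C = 28, D = 17, total pairs = 45.
Step 3: tau = (C - D)/(n(n-1)/2) = (28 - 17)/45 = 0.244444.
Step 4: Exact two-sided p-value (enumerate n! = 3628800 permutations of y under H0): p = 0.380720.
Step 5: alpha = 0.1. fail to reject H0.

tau_b = 0.2444 (C=28, D=17), p = 0.380720, fail to reject H0.


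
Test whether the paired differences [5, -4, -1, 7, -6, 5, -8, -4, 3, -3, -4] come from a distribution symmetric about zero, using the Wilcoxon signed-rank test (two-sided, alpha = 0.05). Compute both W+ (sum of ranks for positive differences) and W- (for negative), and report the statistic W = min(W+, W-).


Step 1: Drop any zero differences (none here) and take |d_i|.
|d| = [5, 4, 1, 7, 6, 5, 8, 4, 3, 3, 4]
Step 2: Midrank |d_i| (ties get averaged ranks).
ranks: |5|->7.5, |4|->5, |1|->1, |7|->10, |6|->9, |5|->7.5, |8|->11, |4|->5, |3|->2.5, |3|->2.5, |4|->5
Step 3: Attach original signs; sum ranks with positive sign and with negative sign.
W+ = 7.5 + 10 + 7.5 + 2.5 = 27.5
W- = 5 + 1 + 9 + 11 + 5 + 2.5 + 5 = 38.5
(Check: W+ + W- = 66 should equal n(n+1)/2 = 66.)
Step 4: Test statistic W = min(W+, W-) = 27.5.
Step 5: Ties in |d|, so use the tie-corrected normal approximation.
        E[W] = n(n+1)/4 = 11*12/4 = 33.
        Tie groups: |d|=3 (t=2), |d|=4 (t=3), |d|=5 (t=2); sum(t^3 - t) = 36.
        Var[W] = n(n+1)(2n+1)/24 - sum(t^3-t)/48 = 3036/24 - 36/48 = 125.75.
        z = (W - E[W]) / sqrt(Var[W]) = (27.5 - 33) / 11.2138 = -0.4905.
        Two-sided p = 2*Phi(z) = 0.623804.
Step 6: alpha = 0.05. fail to reject H0.

W+ = 27.5, W- = 38.5, W = min = 27.5, p = 0.623804, fail to reject H0.


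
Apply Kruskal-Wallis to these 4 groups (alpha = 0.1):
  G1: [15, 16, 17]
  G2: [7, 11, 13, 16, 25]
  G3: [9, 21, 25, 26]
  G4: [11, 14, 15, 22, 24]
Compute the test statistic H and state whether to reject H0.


Step 1: Combine all N = 17 observations and assign midranks.
sorted (value, group, rank): (7,G2,1), (9,G3,2), (11,G2,3.5), (11,G4,3.5), (13,G2,5), (14,G4,6), (15,G1,7.5), (15,G4,7.5), (16,G1,9.5), (16,G2,9.5), (17,G1,11), (21,G3,12), (22,G4,13), (24,G4,14), (25,G2,15.5), (25,G3,15.5), (26,G3,17)
Step 2: Sum ranks within each group.
R_1 = 28 (n_1 = 3)
R_2 = 34.5 (n_2 = 5)
R_3 = 46.5 (n_3 = 4)
R_4 = 44 (n_4 = 5)
Step 3: H = 12/(N(N+1)) * sum(R_i^2/n_i) - 3(N+1)
     = 12/(17*18) * (28^2/3 + 34.5^2/5 + 46.5^2/4 + 44^2/5) - 3*18
     = 0.039216 * 1427.15 - 54
     = 1.966503.
Step 4: Ties present; correction factor C = 1 - 24/(17^3 - 17) = 0.995098. Corrected H = 1.966503 / 0.995098 = 1.976190.
Step 5: Under H0, H ~ chi^2(3); p-value = 0.577363.
Step 6: alpha = 0.1. fail to reject H0.

H = 1.9762, df = 3, p = 0.577363, fail to reject H0.


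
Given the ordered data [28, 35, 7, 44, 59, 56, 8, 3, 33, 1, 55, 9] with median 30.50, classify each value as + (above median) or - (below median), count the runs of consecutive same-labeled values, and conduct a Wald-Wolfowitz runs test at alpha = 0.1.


Step 1: Compute median = 30.50; label A = above, B = below.
Labels in order: BABAAABBABAB  (n_A = 6, n_B = 6)
Step 2: Count runs R = 9.
Step 3: Under H0 (random ordering), E[R] = 2*n_A*n_B/(n_A+n_B) + 1 = 2*6*6/12 + 1 = 7.0000.
        Var[R] = 2*n_A*n_B*(2*n_A*n_B - n_A - n_B) / ((n_A+n_B)^2 * (n_A+n_B-1)) = 4320/1584 = 2.7273.
        SD[R] = 1.6514.
Step 4: Continuity-corrected z = (R - 0.5 - E[R]) / SD[R] = (9 - 0.5 - 7.0000) / 1.6514 = 0.9083.
Step 5: Two-sided p-value via normal approximation = 2*(1 - Phi(|z|)) = 0.363722.
Step 6: alpha = 0.1. fail to reject H0.

R = 9, z = 0.9083, p = 0.363722, fail to reject H0.


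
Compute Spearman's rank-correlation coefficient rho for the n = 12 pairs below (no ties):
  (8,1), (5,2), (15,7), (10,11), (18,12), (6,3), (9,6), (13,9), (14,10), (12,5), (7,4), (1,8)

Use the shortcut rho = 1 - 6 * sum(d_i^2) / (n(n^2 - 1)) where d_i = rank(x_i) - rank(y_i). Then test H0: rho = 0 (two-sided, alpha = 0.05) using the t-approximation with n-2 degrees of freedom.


Step 1: Rank x and y separately (midranks; no ties here).
rank(x): 8->5, 5->2, 15->11, 10->7, 18->12, 6->3, 9->6, 13->9, 14->10, 12->8, 7->4, 1->1
rank(y): 1->1, 2->2, 7->7, 11->11, 12->12, 3->3, 6->6, 9->9, 10->10, 5->5, 4->4, 8->8
Step 2: d_i = R_x(i) - R_y(i); compute d_i^2.
  (5-1)^2=16, (2-2)^2=0, (11-7)^2=16, (7-11)^2=16, (12-12)^2=0, (3-3)^2=0, (6-6)^2=0, (9-9)^2=0, (10-10)^2=0, (8-5)^2=9, (4-4)^2=0, (1-8)^2=49
sum(d^2) = 106.
Step 3: rho = 1 - 6*106 / (12*(12^2 - 1)) = 1 - 636/1716 = 0.629371.
Step 4: Under H0, t = rho * sqrt((n-2)/(1-rho^2)) = 2.5611 ~ t(10).
Step 5: Two-sided p-value from the t-distribution with 10 df = 0.028320.
Step 6: alpha = 0.05. reject H0.

rho = 0.6294, p = 0.028320, reject H0 at alpha = 0.05.


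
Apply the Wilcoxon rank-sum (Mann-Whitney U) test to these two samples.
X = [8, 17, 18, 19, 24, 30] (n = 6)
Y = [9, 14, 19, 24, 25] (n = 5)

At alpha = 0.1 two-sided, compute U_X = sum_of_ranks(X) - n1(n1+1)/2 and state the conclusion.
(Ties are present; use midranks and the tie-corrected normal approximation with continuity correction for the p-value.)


Step 1: Combine and sort all 11 observations; assign midranks.
sorted (value, group): (8,X), (9,Y), (14,Y), (17,X), (18,X), (19,X), (19,Y), (24,X), (24,Y), (25,Y), (30,X)
ranks: 8->1, 9->2, 14->3, 17->4, 18->5, 19->6.5, 19->6.5, 24->8.5, 24->8.5, 25->10, 30->11
Step 2: Rank sum for X: R1 = 1 + 4 + 5 + 6.5 + 8.5 + 11 = 36.
Step 3: U_X = R1 - n1(n1+1)/2 = 36 - 6*7/2 = 36 - 21 = 15.
       U_Y = n1*n2 - U_X = 30 - 15 = 15.
Step 4: Ties are present, so use the tie-corrected normal approximation (with continuity correction) for the p-value.
Step 5: p-value = 1.000000; compare to alpha = 0.1. fail to reject H0.

U_X = 15, p = 1.000000, fail to reject H0 at alpha = 0.1.


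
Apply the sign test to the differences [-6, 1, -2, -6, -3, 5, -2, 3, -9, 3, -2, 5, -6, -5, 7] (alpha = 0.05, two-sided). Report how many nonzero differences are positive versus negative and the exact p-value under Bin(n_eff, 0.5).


Step 1: Discard zero differences. Original n = 15; n_eff = number of nonzero differences = 15.
Nonzero differences (with sign): -6, +1, -2, -6, -3, +5, -2, +3, -9, +3, -2, +5, -6, -5, +7
Step 2: Count signs: positive = 6, negative = 9.
Step 3: Under H0: P(positive) = 0.5, so the number of positives S ~ Bin(15, 0.5).
Step 4: Two-sided exact p-value = sum of Bin(15,0.5) probabilities at or below the observed probability = 0.607239.
Step 5: alpha = 0.05. fail to reject H0.

n_eff = 15, pos = 6, neg = 9, p = 0.607239, fail to reject H0.


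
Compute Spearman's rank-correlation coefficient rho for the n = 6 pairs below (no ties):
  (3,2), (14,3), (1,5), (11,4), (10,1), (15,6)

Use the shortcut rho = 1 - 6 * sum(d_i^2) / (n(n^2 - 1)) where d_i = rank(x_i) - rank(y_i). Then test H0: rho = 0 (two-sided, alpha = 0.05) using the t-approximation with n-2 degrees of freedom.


Step 1: Rank x and y separately (midranks; no ties here).
rank(x): 3->2, 14->5, 1->1, 11->4, 10->3, 15->6
rank(y): 2->2, 3->3, 5->5, 4->4, 1->1, 6->6
Step 2: d_i = R_x(i) - R_y(i); compute d_i^2.
  (2-2)^2=0, (5-3)^2=4, (1-5)^2=16, (4-4)^2=0, (3-1)^2=4, (6-6)^2=0
sum(d^2) = 24.
Step 3: rho = 1 - 6*24 / (6*(6^2 - 1)) = 1 - 144/210 = 0.314286.
Step 4: Under H0, t = rho * sqrt((n-2)/(1-rho^2)) = 0.6621 ~ t(4).
Step 5: Two-sided p-value from the t-distribution with 4 df = 0.544093.
Step 6: alpha = 0.05. fail to reject H0.

rho = 0.3143, p = 0.544093, fail to reject H0 at alpha = 0.05.


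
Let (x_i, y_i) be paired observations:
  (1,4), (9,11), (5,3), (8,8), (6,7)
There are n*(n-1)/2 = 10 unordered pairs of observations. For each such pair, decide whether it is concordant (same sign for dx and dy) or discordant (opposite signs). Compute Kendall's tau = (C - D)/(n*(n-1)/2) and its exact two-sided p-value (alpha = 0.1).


Step 1: Enumerate the 10 unordered pairs (i,j) with i<j and classify each by sign(x_j-x_i) * sign(y_j-y_i).
  (1,2):dx=+8,dy=+7->C; (1,3):dx=+4,dy=-1->D; (1,4):dx=+7,dy=+4->C; (1,5):dx=+5,dy=+3->C
  (2,3):dx=-4,dy=-8->C; (2,4):dx=-1,dy=-3->C; (2,5):dx=-3,dy=-4->C; (3,4):dx=+3,dy=+5->C
  (3,5):dx=+1,dy=+4->C; (4,5):dx=-2,dy=-1->C
Step 2: C = 9, D = 1, total pairs = 10.
Step 3: tau = (C - D)/(n(n-1)/2) = (9 - 1)/10 = 0.800000.
Step 4: Exact two-sided p-value (enumerate n! = 120 permutations of y under H0): p = 0.083333.
Step 5: alpha = 0.1. reject H0.

tau_b = 0.8000 (C=9, D=1), p = 0.083333, reject H0.


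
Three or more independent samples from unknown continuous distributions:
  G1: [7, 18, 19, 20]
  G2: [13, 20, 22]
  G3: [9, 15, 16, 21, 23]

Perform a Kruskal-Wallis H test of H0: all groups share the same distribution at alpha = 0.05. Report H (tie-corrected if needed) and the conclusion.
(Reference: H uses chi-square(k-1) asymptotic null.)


Step 1: Combine all N = 12 observations and assign midranks.
sorted (value, group, rank): (7,G1,1), (9,G3,2), (13,G2,3), (15,G3,4), (16,G3,5), (18,G1,6), (19,G1,7), (20,G1,8.5), (20,G2,8.5), (21,G3,10), (22,G2,11), (23,G3,12)
Step 2: Sum ranks within each group.
R_1 = 22.5 (n_1 = 4)
R_2 = 22.5 (n_2 = 3)
R_3 = 33 (n_3 = 5)
Step 3: H = 12/(N(N+1)) * sum(R_i^2/n_i) - 3(N+1)
     = 12/(12*13) * (22.5^2/4 + 22.5^2/3 + 33^2/5) - 3*13
     = 0.076923 * 513.112 - 39
     = 0.470192.
Step 4: Ties present; correction factor C = 1 - 6/(12^3 - 12) = 0.996503. Corrected H = 0.470192 / 0.996503 = 0.471842.
Step 5: Under H0, H ~ chi^2(2); p-value = 0.789843.
Step 6: alpha = 0.05. fail to reject H0.

H = 0.4718, df = 2, p = 0.789843, fail to reject H0.


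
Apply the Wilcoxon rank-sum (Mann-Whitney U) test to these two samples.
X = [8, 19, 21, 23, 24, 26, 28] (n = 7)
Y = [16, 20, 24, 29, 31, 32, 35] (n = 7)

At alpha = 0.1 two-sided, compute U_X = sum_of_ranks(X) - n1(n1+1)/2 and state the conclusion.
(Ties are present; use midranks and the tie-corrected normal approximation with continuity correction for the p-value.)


Step 1: Combine and sort all 14 observations; assign midranks.
sorted (value, group): (8,X), (16,Y), (19,X), (20,Y), (21,X), (23,X), (24,X), (24,Y), (26,X), (28,X), (29,Y), (31,Y), (32,Y), (35,Y)
ranks: 8->1, 16->2, 19->3, 20->4, 21->5, 23->6, 24->7.5, 24->7.5, 26->9, 28->10, 29->11, 31->12, 32->13, 35->14
Step 2: Rank sum for X: R1 = 1 + 3 + 5 + 6 + 7.5 + 9 + 10 = 41.5.
Step 3: U_X = R1 - n1(n1+1)/2 = 41.5 - 7*8/2 = 41.5 - 28 = 13.5.
       U_Y = n1*n2 - U_X = 49 - 13.5 = 35.5.
Step 4: Ties are present, so use the tie-corrected normal approximation (with continuity correction) for the p-value.
Step 5: p-value = 0.179234; compare to alpha = 0.1. fail to reject H0.

U_X = 13.5, p = 0.179234, fail to reject H0 at alpha = 0.1.


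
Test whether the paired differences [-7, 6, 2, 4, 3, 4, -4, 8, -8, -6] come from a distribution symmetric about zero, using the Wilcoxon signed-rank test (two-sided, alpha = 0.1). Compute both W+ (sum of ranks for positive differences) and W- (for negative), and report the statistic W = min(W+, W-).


Step 1: Drop any zero differences (none here) and take |d_i|.
|d| = [7, 6, 2, 4, 3, 4, 4, 8, 8, 6]
Step 2: Midrank |d_i| (ties get averaged ranks).
ranks: |7|->8, |6|->6.5, |2|->1, |4|->4, |3|->2, |4|->4, |4|->4, |8|->9.5, |8|->9.5, |6|->6.5
Step 3: Attach original signs; sum ranks with positive sign and with negative sign.
W+ = 6.5 + 1 + 4 + 2 + 4 + 9.5 = 27
W- = 8 + 4 + 9.5 + 6.5 = 28
(Check: W+ + W- = 55 should equal n(n+1)/2 = 55.)
Step 4: Test statistic W = min(W+, W-) = 27.
Step 5: Ties in |d|, so use the tie-corrected normal approximation.
        E[W] = n(n+1)/4 = 10*11/4 = 27.5.
        Tie groups: |d|=4 (t=3), |d|=6 (t=2), |d|=8 (t=2); sum(t^3 - t) = 36.
        Var[W] = n(n+1)(2n+1)/24 - sum(t^3-t)/48 = 2310/24 - 36/48 = 95.5.
        z = (W - E[W]) / sqrt(Var[W]) = (27 - 27.5) / 9.7724 = -0.0512.
        Two-sided p = 2*Phi(z) = 0.959194.
Step 6: alpha = 0.1. fail to reject H0.

W+ = 27, W- = 28, W = min = 27, p = 0.959194, fail to reject H0.


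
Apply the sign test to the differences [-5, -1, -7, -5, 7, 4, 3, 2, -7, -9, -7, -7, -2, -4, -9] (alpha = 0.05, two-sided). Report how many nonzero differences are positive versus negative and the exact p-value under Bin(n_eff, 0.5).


Step 1: Discard zero differences. Original n = 15; n_eff = number of nonzero differences = 15.
Nonzero differences (with sign): -5, -1, -7, -5, +7, +4, +3, +2, -7, -9, -7, -7, -2, -4, -9
Step 2: Count signs: positive = 4, negative = 11.
Step 3: Under H0: P(positive) = 0.5, so the number of positives S ~ Bin(15, 0.5).
Step 4: Two-sided exact p-value = sum of Bin(15,0.5) probabilities at or below the observed probability = 0.118469.
Step 5: alpha = 0.05. fail to reject H0.

n_eff = 15, pos = 4, neg = 11, p = 0.118469, fail to reject H0.


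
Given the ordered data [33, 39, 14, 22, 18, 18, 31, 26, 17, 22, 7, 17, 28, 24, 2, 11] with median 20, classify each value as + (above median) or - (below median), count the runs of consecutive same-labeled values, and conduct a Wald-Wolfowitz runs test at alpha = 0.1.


Step 1: Compute median = 20; label A = above, B = below.
Labels in order: AABABBAABABBAABB  (n_A = 8, n_B = 8)
Step 2: Count runs R = 10.
Step 3: Under H0 (random ordering), E[R] = 2*n_A*n_B/(n_A+n_B) + 1 = 2*8*8/16 + 1 = 9.0000.
        Var[R] = 2*n_A*n_B*(2*n_A*n_B - n_A - n_B) / ((n_A+n_B)^2 * (n_A+n_B-1)) = 14336/3840 = 3.7333.
        SD[R] = 1.9322.
Step 4: Continuity-corrected z = (R - 0.5 - E[R]) / SD[R] = (10 - 0.5 - 9.0000) / 1.9322 = 0.2588.
Step 5: Two-sided p-value via normal approximation = 2*(1 - Phi(|z|)) = 0.795809.
Step 6: alpha = 0.1. fail to reject H0.

R = 10, z = 0.2588, p = 0.795809, fail to reject H0.
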